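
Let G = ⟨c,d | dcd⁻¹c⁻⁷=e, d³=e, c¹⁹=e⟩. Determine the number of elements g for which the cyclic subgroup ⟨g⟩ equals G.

⟨g⟩ = G would require ord(g) = |G| = 57, but the maximum element order in G is 19 < 57. So G is not cyclic and no single element generates it: the count is 0.

Answer: 0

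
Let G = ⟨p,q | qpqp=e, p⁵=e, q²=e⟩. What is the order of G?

Enumerate words in the generators, reducing via the relations: the distinct elements are
  {e, p, q, pq, p², p³, p⁴, p²q, p³q, p⁴q}.
No further products give new elements, so |G| = 10.

Answer: 10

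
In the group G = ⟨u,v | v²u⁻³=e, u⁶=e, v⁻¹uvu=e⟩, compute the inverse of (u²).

The order of (u²) is 3 (smallest k with (u²)ᵏ = e), so (u²)⁻¹ = (u²)² = u⁴.
Check: (u²) · (u⁴) → (u²) · u⁴ = e, giving e as required.

Answer: u⁴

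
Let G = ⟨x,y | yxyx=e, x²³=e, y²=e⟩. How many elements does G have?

Enumerate words in the generators, reducing via the relations: the distinct elements are
  {e, x, y, xy, x², x³, x⁴, x⁵, x⁶, x⁷, x⁸, x⁹, x²y, x²², x²¹, x²⁰, x³y, x¹², x¹³, x¹¹, x¹⁰, x¹⁴, x¹⁵, x¹⁶, x¹⁷, x¹⁸, x¹⁹, x⁴y, x⁵y, x⁶y, x⁷y, x⁸y, x⁹y, x²²y, x²¹y, x²⁰y, x¹²y, x¹³y, x¹¹y, x¹⁰y, x¹⁴y, x¹⁵y, x¹⁶y, x¹⁷y, x¹⁸y, x¹⁹y}.
No further products give new elements, so |G| = 46.

Answer: 46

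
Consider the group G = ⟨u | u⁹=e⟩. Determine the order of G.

G is generated by a single element, so G is cyclic. The relator gives u⁹ = e and no smaller power is forced to be e, so the 9 powers {e, u, u², u³, u⁴, u⁵, u⁶, u⁷, u⁸} are distinct. Hence |G| = 9.

Answer: 9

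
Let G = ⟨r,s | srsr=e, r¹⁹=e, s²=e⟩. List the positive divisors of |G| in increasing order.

|G| = 38 = 2 · 19. By Lagrange's theorem the order of any subgroup divides 38; the divisors of 38 are 1, 2, 19, 38.

Answer: 1, 2, 19, 38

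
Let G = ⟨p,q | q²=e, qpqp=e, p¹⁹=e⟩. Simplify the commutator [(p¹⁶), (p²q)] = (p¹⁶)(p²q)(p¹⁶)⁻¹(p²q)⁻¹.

[(p¹⁶), (p²q)] = (p¹⁶)·(p²q)·(p¹⁶)⁻¹·(p²q)⁻¹.
  (p¹⁶) · (p²q) = p¹⁸q
  (p¹⁸q) · (p³) = p¹⁵q
  (p¹⁵q) · (p²q) = p¹³

Answer: p¹³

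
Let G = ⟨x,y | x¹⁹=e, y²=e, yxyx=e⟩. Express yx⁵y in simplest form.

Multiply left to right, reducing at each step:
  y · x⁵ = x¹⁴y
  (x¹⁴y) · y = x¹⁴

Answer: x¹⁴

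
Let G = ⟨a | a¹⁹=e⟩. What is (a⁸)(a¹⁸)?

Compute (a⁸) · (a¹⁸) by multiplying left to right and reducing via the relations at each step:
  (a⁸) · a¹⁸ = a⁷

Answer: a⁷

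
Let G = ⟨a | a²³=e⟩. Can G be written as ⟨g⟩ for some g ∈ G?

|G| = 23. The element a has order 23 (its powers give 23 distinct elements), so ⟨a⟩ = G and G is cyclic.

Answer: Yes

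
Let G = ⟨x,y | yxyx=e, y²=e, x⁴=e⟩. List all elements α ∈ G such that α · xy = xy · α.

⟨xy⟩ ⊆ C_G(xy) since powers of xy commute with xy; so |C_G(xy)| ≥ |⟨xy⟩| = 2.
By orbit–stabilizer, |C_G(xy)| = |G| / |conj. class of xy| = 8 / 2 = 4.
The 4 elements commuting with xy are {e, x², x³y, xy}.

Answer: {e, x², x³y, xy}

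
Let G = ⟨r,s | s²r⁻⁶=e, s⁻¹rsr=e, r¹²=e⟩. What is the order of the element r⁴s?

Compute successive powers until reaching e:
  (r⁴s)¹ = r⁴s, (r⁴s)² = r⁶, (r⁴s)³ = r⁴s⁻¹, (r⁴s)⁴ = e.
The smallest positive k with (r⁴s)ᵏ = e is 4.

Answer: 4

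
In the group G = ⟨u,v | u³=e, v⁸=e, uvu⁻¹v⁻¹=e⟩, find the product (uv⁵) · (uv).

Compute (uv⁵) · (uv) by multiplying left to right and reducing via the relations at each step:
  (uv⁵) · u = u²v⁵
  (u²v⁵) · v = u²v⁶

Answer: u²v⁶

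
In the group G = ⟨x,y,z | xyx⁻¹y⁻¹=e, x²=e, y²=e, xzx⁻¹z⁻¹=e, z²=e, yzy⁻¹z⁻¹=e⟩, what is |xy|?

Compute successive powers until reaching e:
  (xy)¹ = xy, (xy)² = e.
The smallest positive k with (xy)ᵏ = e is 2.

Answer: 2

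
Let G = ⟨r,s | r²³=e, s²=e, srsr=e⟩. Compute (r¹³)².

Compute successive powers of (r¹³), reducing at each step:
  (r¹³)²: (r¹³) · r¹³ = r³

Answer: r³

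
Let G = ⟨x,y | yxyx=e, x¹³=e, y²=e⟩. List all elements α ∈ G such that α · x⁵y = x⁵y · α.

⟨x⁵y⟩ ⊆ C_G(x⁵y) since powers of x⁵y commute with x⁵y; so |C_G(x⁵y)| ≥ |⟨x⁵y⟩| = 2.
By orbit–stabilizer, |C_G(x⁵y)| = |G| / |conj. class of x⁵y| = 26 / 13 = 2.
The 2 elements commuting with x⁵y are {e, x⁵y}.

Answer: {e, x⁵y}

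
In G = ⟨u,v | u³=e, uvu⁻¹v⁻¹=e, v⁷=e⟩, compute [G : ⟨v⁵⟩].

First find ord(v⁵) by computing successive powers:
  (v⁵)¹ = v⁵, (v⁵)² = v³, (v⁵)³ = v, (v⁵)⁴ = v⁶, (v⁵)⁵ = v⁴, (v⁵)⁶ = v², (v⁵)⁷ = e.
So |⟨v⁵⟩| = ord(v⁵) = 7. With |G| = 21, by Lagrange [G : ⟨v⁵⟩] = 21/7 = 3.

Answer: 3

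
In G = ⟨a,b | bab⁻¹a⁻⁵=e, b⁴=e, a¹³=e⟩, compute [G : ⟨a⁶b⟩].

First find ord(a⁶b) by computing successive powers:
  (a⁶b)¹ = a⁶b, (a⁶b)² = a¹⁰b², (a⁶b)³ = a⁴b³, (a⁶b)⁴ = e.
So |⟨a⁶b⟩| = ord(a⁶b) = 4. With |G| = 52, by Lagrange [G : ⟨a⁶b⟩] = 52/4 = 13.

Answer: 13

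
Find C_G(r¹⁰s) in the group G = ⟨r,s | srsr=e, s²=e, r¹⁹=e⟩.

⟨r¹⁰s⟩ ⊆ C_G(r¹⁰s) since powers of r¹⁰s commute with r¹⁰s; so |C_G(r¹⁰s)| ≥ |⟨r¹⁰s⟩| = 2.
By orbit–stabilizer, |C_G(r¹⁰s)| = |G| / |conj. class of r¹⁰s| = 38 / 19 = 2.
The 2 elements commuting with r¹⁰s are {e, r¹⁰s}.

Answer: {e, r¹⁰s}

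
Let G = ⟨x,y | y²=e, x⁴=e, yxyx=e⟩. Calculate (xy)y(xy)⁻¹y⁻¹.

[(xy), y] = (xy)·y·(xy)⁻¹·y⁻¹.
  (xy) · y = x
  x · (xy) = x²y
  (x²y) · y = x²

Answer: x²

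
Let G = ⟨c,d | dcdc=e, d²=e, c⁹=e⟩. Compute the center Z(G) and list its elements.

An element z ∈ Z(G) iff z commutes with every generator.
For example e is central: e·c = c = c·e; e·d = d = d·e.
Whereas c ∉ Z(G) since c·d = cd ≠ c⁸d = d·c.
Checking each of the 18 elements this way gives Z(G) = {e}, of order 1.

Answer: {e}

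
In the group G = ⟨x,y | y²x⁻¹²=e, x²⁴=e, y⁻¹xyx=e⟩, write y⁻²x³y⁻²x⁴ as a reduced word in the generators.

Multiply left to right, reducing at each step:
  (x¹²) · x³ = x¹⁵
  (x¹⁵) · y⁻² = x³
  (x³) · x⁴ = x⁷

Answer: x⁷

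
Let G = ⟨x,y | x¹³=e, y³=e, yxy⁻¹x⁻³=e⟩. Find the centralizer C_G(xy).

⟨xy⟩ ⊆ C_G(xy) since powers of xy commute with xy; so |C_G(xy)| ≥ |⟨xy⟩| = 3.
By orbit–stabilizer, |C_G(xy)| = |G| / |conj. class of xy| = 39 / 13 = 3.
The 3 elements commuting with xy are {e, xy, x⁴y²}.

Answer: {e, xy, x⁴y²}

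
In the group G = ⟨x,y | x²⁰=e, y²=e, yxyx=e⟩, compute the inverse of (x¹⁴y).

The order of (x¹⁴y) is 2 (smallest k with (x¹⁴y)ᵏ = e), so (x¹⁴y)⁻¹ = (x¹⁴y)¹ = x¹⁴y.
Check: (x¹⁴y) · (x¹⁴y) → (x¹⁴y) · x¹⁴ = y;   y · y = e, giving e as required.

Answer: x¹⁴y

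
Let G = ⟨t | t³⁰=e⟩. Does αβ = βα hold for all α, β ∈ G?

G has a single generator, so G is cyclic and hence abelian.

Answer: Yes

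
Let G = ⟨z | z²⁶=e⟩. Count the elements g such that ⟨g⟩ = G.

G is cyclic of order 26. An element generates G iff its order is 26, and a cyclic group of order 26 has exactly φ(26) = 12 such elements.

Answer: 12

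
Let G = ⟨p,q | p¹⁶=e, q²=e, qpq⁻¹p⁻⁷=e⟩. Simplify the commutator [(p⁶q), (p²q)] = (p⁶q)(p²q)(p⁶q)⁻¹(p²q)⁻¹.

[(p⁶q), (p²q)] = (p⁶q)·(p²q)·(p⁶q)⁻¹·(p²q)⁻¹.
  (p⁶q) · (p²q) = p⁴
  (p⁴) · (p⁶q) = p¹⁰q
  (p¹⁰q) · (p²q) = p⁸

Answer: p⁸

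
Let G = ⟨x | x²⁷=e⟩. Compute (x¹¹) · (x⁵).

Compute (x¹¹) · (x⁵) by multiplying left to right and reducing via the relations at each step:
  (x¹¹) · x⁵ = x¹⁶

Answer: x¹⁶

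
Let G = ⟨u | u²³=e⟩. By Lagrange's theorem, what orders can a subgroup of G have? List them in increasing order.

|G| = 23 = 23. By Lagrange's theorem the order of any subgroup divides 23; the divisors of 23 are 1, 23.

Answer: 1, 23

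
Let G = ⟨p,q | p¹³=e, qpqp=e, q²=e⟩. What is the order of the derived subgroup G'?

G' = [G, G] is generated by all commutators. The generator-pair commutators are: [p, q] = p².
The subgroup they normally generate is {e, p, p², p³, p⁴, p⁵, p⁶, p⁷, p⁸, p⁹, p¹⁰, p¹¹, p¹²}, of order 13.
Check: |G/G'| = 26/13 = 2 is the order of the abelianisation.

Answer: 13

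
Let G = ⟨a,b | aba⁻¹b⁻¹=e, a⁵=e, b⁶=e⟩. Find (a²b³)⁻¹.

The order of (a²b³) is 10 (smallest k with (a²b³)ᵏ = e), so (a²b³)⁻¹ = (a²b³)⁹ = a³b³.
Check: (a²b³) · (a³b³) → (a²b³) · a³ = b³;   (b³) · b³ = e, giving e as required.

Answer: a³b³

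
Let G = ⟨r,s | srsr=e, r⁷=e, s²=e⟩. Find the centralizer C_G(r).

⟨r⟩ ⊆ C_G(r) since powers of r commute with r; so |C_G(r)| ≥ |⟨r⟩| = 7.
By orbit–stabilizer, |C_G(r)| = |G| / |conj. class of r| = 14 / 2 = 7.
The 7 elements commuting with r are {e, r, r², r³, r⁴, r⁵, r⁶}.

Answer: {e, r, r², r³, r⁴, r⁵, r⁶}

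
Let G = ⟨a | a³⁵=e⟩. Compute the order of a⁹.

Compute successive powers until reaching e:
  (a⁹)¹ = a⁹, (a⁹)² = a¹⁸, (a⁹)³ = a²⁷, (a⁹)⁴ = a, (a⁹)⁵ = a¹⁰, (a⁹)⁶ = a¹⁹, (a⁹)⁷ = a²⁸, (a⁹)⁸ = a², (a⁹)⁹ = a¹¹, (a⁹)¹⁰ = a²⁰, (a⁹)¹¹ = a²⁹, (a⁹)¹² = a³, (a⁹)¹³ = a¹², (a⁹)¹⁴ = a²¹, (a⁹)¹⁵ = a³⁰, (a⁹)¹⁶ = a⁴, (a⁹)¹⁷ = a¹³, (a⁹)¹⁸ = a²², (a⁹)¹⁹ = a³¹, (a⁹)²⁰ = a⁵, (a⁹)²¹ = a¹⁴, (a⁹)²² = a²³, (a⁹)²³ = a³², (a⁹)²⁴ = a⁶, (a⁹)²⁵ = a¹⁵, (a⁹)²⁶ = a²⁴, (a⁹)²⁷ = a³³, (a⁹)²⁸ = a⁷, (a⁹)²⁹ = a¹⁶, (a⁹)³⁰ = a²⁵, (a⁹)³¹ = a³⁴, (a⁹)³² = a⁸, (a⁹)³³ = a¹⁷, (a⁹)³⁴ = a²⁶, (a⁹)³⁵ = e.
The smallest positive k with (a⁹)ᵏ = e is 35.

Answer: 35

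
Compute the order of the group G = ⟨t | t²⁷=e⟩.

G is generated by a single element, so G is cyclic. The relator gives t²⁷ = e and no smaller power is forced to be e, so the 27 powers {e, t, t², t³, t⁴, t⁵, t⁶, t⁷, t⁸, t⁹, t²², t²³, t²¹, t²⁰, t²⁴, t²⁵, t²⁶, t¹², t¹³, t¹¹, t¹⁰, t¹⁴, t¹⁵, t¹⁶, t¹⁷, t¹⁸, t¹⁹} are distinct. Hence |G| = 27.

Answer: 27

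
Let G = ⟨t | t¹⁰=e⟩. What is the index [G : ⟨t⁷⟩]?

First find ord(t⁷) by computing successive powers:
  (t⁷)¹ = t⁷, (t⁷)² = t⁴, (t⁷)³ = t, (t⁷)⁴ = t⁸, (t⁷)⁵ = t⁵, (t⁷)⁶ = t², (t⁷)⁷ = t⁹, (t⁷)⁸ = t⁶, (t⁷)⁹ = t³, (t⁷)¹⁰ = e.
So |⟨t⁷⟩| = ord(t⁷) = 10. With |G| = 10, by Lagrange [G : ⟨t⁷⟩] = 10/10 = 1.

Answer: 1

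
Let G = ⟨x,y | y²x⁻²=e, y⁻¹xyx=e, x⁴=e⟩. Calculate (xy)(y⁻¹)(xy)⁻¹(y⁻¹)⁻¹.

[(xy), (y⁻¹)] = (xy)·(y⁻¹)·(xy)⁻¹·(y⁻¹)⁻¹.
  (xy) · (y⁻¹) = x
  x · (xy⁻¹) = y
  y · y = x²

Answer: x²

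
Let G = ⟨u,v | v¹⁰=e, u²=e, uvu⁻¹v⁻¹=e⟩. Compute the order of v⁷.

Compute successive powers until reaching e:
  (v⁷)¹ = v⁷, (v⁷)² = v⁴, (v⁷)³ = v, (v⁷)⁴ = v⁸, (v⁷)⁵ = v⁵, (v⁷)⁶ = v², (v⁷)⁷ = v⁹, (v⁷)⁸ = v⁶, (v⁷)⁹ = v³, (v⁷)¹⁰ = e.
The smallest positive k with (v⁷)ᵏ = e is 10.

Answer: 10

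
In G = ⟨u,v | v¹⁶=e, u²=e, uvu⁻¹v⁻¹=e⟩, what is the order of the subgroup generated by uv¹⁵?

|⟨uv¹⁵⟩| equals the order of uv¹⁵. Compute successive powers until reaching e:
  (uv¹⁵)¹ = uv¹⁵, (uv¹⁵)² = v¹⁴, (uv¹⁵)³ = uv¹³, (uv¹⁵)⁴ = v¹², (uv¹⁵)⁵ = uv¹¹, (uv¹⁵)⁶ = v¹⁰, (uv¹⁵)⁷ = uv⁹, (uv¹⁵)⁸ = v⁸, (uv¹⁵)⁹ = uv⁷, (uv¹⁵)¹⁰ = v⁶, (uv¹⁵)¹¹ = uv⁵, (uv¹⁵)¹² = v⁴, (uv¹⁵)¹³ = uv³, (uv¹⁵)¹⁴ = v², (uv¹⁵)¹⁵ = uv, (uv¹⁵)¹⁶ = e.
The smallest positive k with (uv¹⁵)ᵏ = e is 16, so |⟨uv¹⁵⟩| = 16.

Answer: 16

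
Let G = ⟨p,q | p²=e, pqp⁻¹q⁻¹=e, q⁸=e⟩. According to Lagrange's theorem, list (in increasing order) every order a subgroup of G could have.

|G| = 16 = 2⁴. By Lagrange's theorem the order of any subgroup divides 16; the divisors of 16 are 1, 2, 4, 8, 16.

Answer: 1, 2, 4, 8, 16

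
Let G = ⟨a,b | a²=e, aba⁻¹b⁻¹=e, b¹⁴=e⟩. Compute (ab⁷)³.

Compute successive powers of (ab⁷), reducing at each step:
  (ab⁷)²: (ab⁷) · a = b⁷;   (b⁷) · b⁷ = e
  (ab⁷)³: e · a = a;   a · b⁷ = ab⁷

Answer: ab⁷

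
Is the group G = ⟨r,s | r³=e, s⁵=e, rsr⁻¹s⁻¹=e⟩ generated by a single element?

|G| = 15. The element rs has order 15 (its powers give 15 distinct elements), so ⟨rs⟩ = G and G is cyclic.

Answer: Yes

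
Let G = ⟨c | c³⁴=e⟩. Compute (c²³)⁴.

Compute successive powers of (c²³), reducing at each step:
  (c²³)²: (c²³) · c²³ = c¹²
  (c²³)³: (c¹²) · c²³ = c
  (c²³)⁴: c · c²³ = c²⁴

Answer: c²⁴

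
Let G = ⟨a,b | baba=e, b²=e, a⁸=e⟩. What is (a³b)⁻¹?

The order of (a³b) is 2 (smallest k with (a³b)ᵏ = e), so (a³b)⁻¹ = (a³b)¹ = a³b.
Check: (a³b) · (a³b) → (a³b) · a³ = b;   b · b = e, giving e as required.

Answer: a³b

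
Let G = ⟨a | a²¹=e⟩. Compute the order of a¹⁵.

Compute successive powers until reaching e:
  (a¹⁵)¹ = a¹⁵, (a¹⁵)² = a⁹, (a¹⁵)³ = a³, (a¹⁵)⁴ = a¹⁸, (a¹⁵)⁵ = a¹², (a¹⁵)⁶ = a⁶, (a¹⁵)⁷ = e.
The smallest positive k with (a¹⁵)ᵏ = e is 7.

Answer: 7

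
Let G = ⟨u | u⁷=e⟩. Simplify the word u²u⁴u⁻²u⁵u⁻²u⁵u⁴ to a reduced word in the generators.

Multiply left to right, reducing at each step:
  (u²) · u⁴ = u⁶
  (u⁶) · u⁻² = u⁴
  (u⁴) · u⁵ = u²
  (u²) · u⁻² = e
  e · u⁵ = u⁵
  (u⁵) · u⁴ = u²

Answer: u²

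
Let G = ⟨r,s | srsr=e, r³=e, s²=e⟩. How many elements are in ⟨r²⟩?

|⟨r²⟩| equals the order of r². Compute successive powers until reaching e:
  (r²)¹ = r², (r²)² = r, (r²)³ = e.
The smallest positive k with (r²)ᵏ = e is 3, so |⟨r²⟩| = 3.

Answer: 3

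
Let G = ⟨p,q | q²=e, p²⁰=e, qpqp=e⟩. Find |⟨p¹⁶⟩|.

|⟨p¹⁶⟩| equals the order of p¹⁶. Compute successive powers until reaching e:
  (p¹⁶)¹ = p¹⁶, (p¹⁶)² = p¹², (p¹⁶)³ = p⁸, (p¹⁶)⁴ = p⁴, (p¹⁶)⁵ = e.
The smallest positive k with (p¹⁶)ᵏ = e is 5, so |⟨p¹⁶⟩| = 5.

Answer: 5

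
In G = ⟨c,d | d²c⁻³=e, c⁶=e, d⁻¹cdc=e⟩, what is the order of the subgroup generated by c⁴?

|⟨c⁴⟩| equals the order of c⁴. Compute successive powers until reaching e:
  (c⁴)¹ = c⁴, (c⁴)² = c², (c⁴)³ = e.
The smallest positive k with (c⁴)ᵏ = e is 3, so |⟨c⁴⟩| = 3.

Answer: 3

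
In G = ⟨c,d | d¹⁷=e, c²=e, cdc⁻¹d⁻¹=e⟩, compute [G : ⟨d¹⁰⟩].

First find ord(d¹⁰) by computing successive powers:
  (d¹⁰)¹ = d¹⁰, (d¹⁰)² = d³, (d¹⁰)³ = d¹³, (d¹⁰)⁴ = d⁶, (d¹⁰)⁵ = d¹⁶, (d¹⁰)⁶ = d⁹, (d¹⁰)⁷ = d², (d¹⁰)⁸ = d¹², (d¹⁰)⁹ = d⁵, (d¹⁰)¹⁰ = d¹⁵, (d¹⁰)¹¹ = d⁸, (d¹⁰)¹² = d, (d¹⁰)¹³ = d¹¹, (d¹⁰)¹⁴ = d⁴, (d¹⁰)¹⁵ = d¹⁴, (d¹⁰)¹⁶ = d⁷, (d¹⁰)¹⁷ = e.
So |⟨d¹⁰⟩| = ord(d¹⁰) = 17. With |G| = 34, by Lagrange [G : ⟨d¹⁰⟩] = 34/17 = 2.

Answer: 2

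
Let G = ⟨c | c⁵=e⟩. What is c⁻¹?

The order of c is 5 (smallest k with cᵏ = e), so c⁻¹ = c⁴ = c⁴.
Check: c · (c⁴) → c · c⁴ = e, giving e as required.

Answer: c⁴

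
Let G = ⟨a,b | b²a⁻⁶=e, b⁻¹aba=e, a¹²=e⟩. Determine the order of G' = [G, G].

G' = [G, G] is generated by all commutators. The generator-pair commutators are: [a, b] = a².
The subgroup they normally generate is {e, a², a⁴, a⁶, a⁸, a¹⁰}, of order 6.
Check: |G/G'| = 24/6 = 4 is the order of the abelianisation.

Answer: 6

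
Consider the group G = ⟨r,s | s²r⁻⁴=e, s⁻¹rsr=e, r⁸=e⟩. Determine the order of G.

Enumerate words in the generators, reducing via the relations: the distinct elements are
  {e, r, s, rs, r², r³, r⁴, r⁵, r⁶, r⁷, r²s, r³s, s⁻¹, rs⁻¹, r²s⁻¹, r³s⁻¹}.
No further products give new elements, so |G| = 16.

Answer: 16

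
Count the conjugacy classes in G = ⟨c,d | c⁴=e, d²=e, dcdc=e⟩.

The conjugacy classes (representative and size) are:
  [e] (size 1), [c] (size 2), [c²] (size 1), [c²d] (size 2), [c³d] (size 2).
Class equation: 1 + 2 + 1 + 2 + 2 = 8 = |G|. So G has 5 conjugacy classes.

Answer: 5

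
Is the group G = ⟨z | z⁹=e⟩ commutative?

G has a single generator, so G is cyclic and hence abelian.

Answer: Yes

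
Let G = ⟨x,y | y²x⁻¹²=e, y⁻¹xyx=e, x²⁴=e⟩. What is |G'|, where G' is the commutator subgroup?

G' = [G, G] is generated by all commutators. The generator-pair commutators are: [x, y] = x².
The subgroup they normally generate is {e, x², x⁴, x⁶, x⁸, x¹⁰, x¹², x¹⁴, x¹⁶, x¹⁸, x²⁰, x²²}, of order 12.
Check: |G/G'| = 48/12 = 4 is the order of the abelianisation.

Answer: 12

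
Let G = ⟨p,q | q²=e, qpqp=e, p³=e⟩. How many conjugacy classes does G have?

The conjugacy classes (representative and size) are:
  [e] (size 1), [p] (size 2), [pq] (size 3).
Class equation: 1 + 2 + 3 = 6 = |G|. So G has 3 conjugacy classes.

Answer: 3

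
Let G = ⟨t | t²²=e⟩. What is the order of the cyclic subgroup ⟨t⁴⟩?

|⟨t⁴⟩| equals the order of t⁴. Compute successive powers until reaching e:
  (t⁴)¹ = t⁴, (t⁴)² = t⁸, (t⁴)³ = t¹², (t⁴)⁴ = t¹⁶, (t⁴)⁵ = t²⁰, (t⁴)⁶ = t², (t⁴)⁷ = t⁶, (t⁴)⁸ = t¹⁰, (t⁴)⁹ = t¹⁴, (t⁴)¹⁰ = t¹⁸, (t⁴)¹¹ = e.
The smallest positive k with (t⁴)ᵏ = e is 11, so |⟨t⁴⟩| = 11.

Answer: 11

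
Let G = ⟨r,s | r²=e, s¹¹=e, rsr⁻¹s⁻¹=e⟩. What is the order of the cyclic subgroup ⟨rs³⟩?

|⟨rs³⟩| equals the order of rs³. Compute successive powers until reaching e:
  (rs³)¹ = rs³, (rs³)² = s⁶, (rs³)³ = rs⁹, (rs³)⁴ = s, (rs³)⁵ = rs⁴, (rs³)⁶ = s⁷, (rs³)⁷ = rs¹⁰, (rs³)⁸ = s², (rs³)⁹ = rs⁵, (rs³)¹⁰ = s⁸, (rs³)¹¹ = r, (rs³)¹² = s³, (rs³)¹³ = rs⁶, (rs³)¹⁴ = s⁹, (rs³)¹⁵ = rs, (rs³)¹⁶ = s⁴, (rs³)¹⁷ = rs⁷, (rs³)¹⁸ = s¹⁰, (rs³)¹⁹ = rs², (rs³)²⁰ = s⁵, (rs³)²¹ = rs⁸, (rs³)²² = e.
The smallest positive k with (rs³)ᵏ = e is 22, so |⟨rs³⟩| = 22.

Answer: 22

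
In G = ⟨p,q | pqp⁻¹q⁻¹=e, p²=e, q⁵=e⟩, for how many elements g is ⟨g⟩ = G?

G is cyclic of order 10. An element generates G iff its order is 10, and a cyclic group of order 10 has exactly φ(10) = 4 such elements.

Answer: 4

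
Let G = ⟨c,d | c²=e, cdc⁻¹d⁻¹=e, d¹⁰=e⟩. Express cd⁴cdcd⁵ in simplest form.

Multiply left to right, reducing at each step:
  c · d⁴ = cd⁴
  (cd⁴) · c = d⁴
  (d⁴) · d = d⁵
  (d⁵) · c = cd⁵
  (cd⁵) · d⁵ = c

Answer: c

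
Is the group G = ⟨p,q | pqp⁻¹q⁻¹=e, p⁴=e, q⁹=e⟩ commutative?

Each pair of generators commutes: p·q = pq = q·p. Since the generators pairwise commute, every element of G commutes with every other, so G is abelian.

Answer: Yes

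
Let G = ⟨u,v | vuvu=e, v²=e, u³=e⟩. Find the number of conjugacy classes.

The conjugacy classes (representative and size) are:
  [e] (size 1), [u] (size 2), [uv] (size 3).
Class equation: 1 + 2 + 3 = 6 = |G|. So G has 3 conjugacy classes.

Answer: 3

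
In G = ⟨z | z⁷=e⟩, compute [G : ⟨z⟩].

First find ord(z) by computing successive powers:
  z¹ = z, z² = z², z³ = z³, z⁴ = z⁴, z⁵ = z⁵, z⁶ = z⁶, z⁷ = e.
So |⟨z⟩| = ord(z) = 7. With |G| = 7, by Lagrange [G : ⟨z⟩] = 7/7 = 1.

Answer: 1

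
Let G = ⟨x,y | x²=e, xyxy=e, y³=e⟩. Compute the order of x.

Compute successive powers until reaching e:
  x¹ = x, x² = e.
The smallest positive k with xᵏ = e is 2.

Answer: 2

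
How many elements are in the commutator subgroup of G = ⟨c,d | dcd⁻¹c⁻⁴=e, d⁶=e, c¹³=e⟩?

G' = [G, G] is generated by all commutators. The generator-pair commutators are: [c, d] = c¹⁰.
The subgroup they normally generate is {e, c, c², c³, c⁴, c⁵, c⁶, c⁷, c⁸, c⁹, c¹⁰, c¹¹, c¹²}, of order 13.
Check: |G/G'| = 78/13 = 6 is the order of the abelianisation.

Answer: 13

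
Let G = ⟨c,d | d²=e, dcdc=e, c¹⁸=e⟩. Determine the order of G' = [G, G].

G' = [G, G] is generated by all commutators. The generator-pair commutators are: [c, d] = c².
The subgroup they normally generate is {e, c², c⁴, c⁶, c⁸, c¹⁰, c¹², c¹⁴, c¹⁶}, of order 9.
Check: |G/G'| = 36/9 = 4 is the order of the abelianisation.

Answer: 9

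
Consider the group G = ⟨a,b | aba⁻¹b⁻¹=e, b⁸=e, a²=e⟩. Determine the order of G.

Enumerate words in the generators, reducing via the relations: the distinct elements are
  {a, b, e, ab, b², b³, b⁴, b⁵, b⁶, b⁷, ab², ab³, ab⁴, ab⁵, ab⁶, ab⁷}.
No further products give new elements, so |G| = 16.

Answer: 16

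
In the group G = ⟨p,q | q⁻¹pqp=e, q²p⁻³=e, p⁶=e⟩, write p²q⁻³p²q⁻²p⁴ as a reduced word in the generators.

Multiply left to right, reducing at each step:
  (p²) · q⁻³ = p²q
  (p²q) · p² = q
  q · q⁻² = q⁻¹
  (q⁻¹) · p⁴ = p²q⁻¹

Answer: p²q⁻¹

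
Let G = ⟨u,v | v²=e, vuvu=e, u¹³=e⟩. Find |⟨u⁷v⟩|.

|⟨u⁷v⟩| equals the order of u⁷v. Compute successive powers until reaching e:
  (u⁷v)¹ = u⁷v, (u⁷v)² = e.
The smallest positive k with (u⁷v)ᵏ = e is 2, so |⟨u⁷v⟩| = 2.

Answer: 2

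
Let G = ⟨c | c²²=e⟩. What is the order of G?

G is generated by a single element, so G is cyclic. The relator gives c²² = e and no smaller power is forced to be e, so the 22 powers {c, e, c², c³, c⁴, c⁵, c⁶, c⁷, c⁸, c⁹, c²¹, c²⁰, c¹², c¹³, c¹¹, c¹⁰, c¹⁴, c¹⁵, c¹⁶, c¹⁷, c¹⁸, c¹⁹} are distinct. Hence |G| = 22.

Answer: 22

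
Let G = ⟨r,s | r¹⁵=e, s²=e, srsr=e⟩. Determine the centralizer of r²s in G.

⟨r²s⟩ ⊆ C_G(r²s) since powers of r²s commute with r²s; so |C_G(r²s)| ≥ |⟨r²s⟩| = 2.
By orbit–stabilizer, |C_G(r²s)| = |G| / |conj. class of r²s| = 30 / 15 = 2.
The 2 elements commuting with r²s are {e, r²s}.

Answer: {e, r²s}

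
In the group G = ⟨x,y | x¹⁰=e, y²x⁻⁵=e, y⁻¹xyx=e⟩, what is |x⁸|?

Compute successive powers until reaching e:
  (x⁸)¹ = x⁸, (x⁸)² = x⁶, (x⁸)³ = x⁴, (x⁸)⁴ = x², (x⁸)⁵ = e.
The smallest positive k with (x⁸)ᵏ = e is 5.

Answer: 5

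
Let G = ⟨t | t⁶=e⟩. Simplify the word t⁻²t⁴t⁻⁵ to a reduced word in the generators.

Multiply left to right, reducing at each step:
  (t⁴) · t⁴ = t²
  (t²) · t⁻⁵ = t³

Answer: t³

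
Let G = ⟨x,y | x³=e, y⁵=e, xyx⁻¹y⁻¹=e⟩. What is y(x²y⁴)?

Compute y · (x²y⁴) by multiplying left to right and reducing via the relations at each step:
  y · x² = x²y
  (x²y) · y⁴ = x²

Answer: x²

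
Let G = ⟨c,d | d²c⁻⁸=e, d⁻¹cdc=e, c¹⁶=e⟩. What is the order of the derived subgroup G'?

G' = [G, G] is generated by all commutators. The generator-pair commutators are: [c, d] = c².
The subgroup they normally generate is {e, c², c⁴, c⁶, c⁸, c¹⁰, c¹², c¹⁴}, of order 8.
Check: |G/G'| = 32/8 = 4 is the order of the abelianisation.

Answer: 8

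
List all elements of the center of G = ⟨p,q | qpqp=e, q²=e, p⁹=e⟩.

An element z ∈ Z(G) iff z commutes with every generator.
For example e is central: e·p = p = p·e; e·q = q = q·e.
Whereas p ∉ Z(G) since p·q = pq ≠ p⁸q = q·p.
Checking each of the 18 elements this way gives Z(G) = {e}, of order 1.

Answer: {e}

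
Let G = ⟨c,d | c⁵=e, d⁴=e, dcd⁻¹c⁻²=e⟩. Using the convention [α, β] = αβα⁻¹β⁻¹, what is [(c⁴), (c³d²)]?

[(c⁴), (c³d²)] = (c⁴)·(c³d²)·(c⁴)⁻¹·(c³d²)⁻¹.
  (c⁴) · (c³d²) = c²d²
  (c²d²) · c = cd²
  (cd²) · (c³d²) = c³

Answer: c³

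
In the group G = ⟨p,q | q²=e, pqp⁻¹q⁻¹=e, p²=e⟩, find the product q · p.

Compute q · p by multiplying left to right and reducing via the relations at each step:
  q · p = pq

Answer: pq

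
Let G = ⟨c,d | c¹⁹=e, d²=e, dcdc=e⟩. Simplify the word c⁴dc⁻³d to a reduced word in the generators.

Multiply left to right, reducing at each step:
  (c⁴) · d = c⁴d
  (c⁴d) · c⁻³ = c⁷d
  (c⁷d) · d = c⁷

Answer: c⁷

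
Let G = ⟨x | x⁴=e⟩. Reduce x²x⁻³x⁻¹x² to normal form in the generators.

Multiply left to right, reducing at each step:
  (x²) · x⁻³ = x³
  (x³) · x⁻¹ = x²
  (x²) · x² = e

Answer: e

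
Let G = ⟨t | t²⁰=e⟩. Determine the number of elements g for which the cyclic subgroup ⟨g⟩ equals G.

G is cyclic of order 20. An element generates G iff its order is 20, and a cyclic group of order 20 has exactly φ(20) = 8 such elements.

Answer: 8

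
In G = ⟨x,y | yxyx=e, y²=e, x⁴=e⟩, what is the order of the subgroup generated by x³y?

|⟨x³y⟩| equals the order of x³y. Compute successive powers until reaching e:
  (x³y)¹ = x³y, (x³y)² = e.
The smallest positive k with (x³y)ᵏ = e is 2, so |⟨x³y⟩| = 2.

Answer: 2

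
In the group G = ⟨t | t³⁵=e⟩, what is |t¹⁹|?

Compute successive powers until reaching e:
  (t¹⁹)¹ = t¹⁹, (t¹⁹)² = t³, (t¹⁹)³ = t²², (t¹⁹)⁴ = t⁶, (t¹⁹)⁵ = t²⁵, (t¹⁹)⁶ = t⁹, (t¹⁹)⁷ = t²⁸, (t¹⁹)⁸ = t¹², (t¹⁹)⁹ = t³¹, (t¹⁹)¹⁰ = t¹⁵, (t¹⁹)¹¹ = t³⁴, (t¹⁹)¹² = t¹⁸, (t¹⁹)¹³ = t², (t¹⁹)¹⁴ = t²¹, (t¹⁹)¹⁵ = t⁵, (t¹⁹)¹⁶ = t²⁴, (t¹⁹)¹⁷ = t⁸, (t¹⁹)¹⁸ = t²⁷, (t¹⁹)¹⁹ = t¹¹, (t¹⁹)²⁰ = t³⁰, (t¹⁹)²¹ = t¹⁴, (t¹⁹)²² = t³³, (t¹⁹)²³ = t¹⁷, (t¹⁹)²⁴ = t, (t¹⁹)²⁵ = t²⁰, (t¹⁹)²⁶ = t⁴, (t¹⁹)²⁷ = t²³, (t¹⁹)²⁸ = t⁷, (t¹⁹)²⁹ = t²⁶, (t¹⁹)³⁰ = t¹⁰, (t¹⁹)³¹ = t²⁹, (t¹⁹)³² = t¹³, (t¹⁹)³³ = t³², (t¹⁹)³⁴ = t¹⁶, (t¹⁹)³⁵ = e.
The smallest positive k with (t¹⁹)ᵏ = e is 35.

Answer: 35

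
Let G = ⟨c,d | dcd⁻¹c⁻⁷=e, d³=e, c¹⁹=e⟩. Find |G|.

Enumerate words in the generators, reducing via the relations: the distinct elements are
  {c, d, e, cd, c², c³, c⁴, c⁵, c⁶, c⁷, c⁸, c⁹, d², cd², c²d, c³d, c¹², c¹³, c¹¹, c¹⁰, c¹⁴, c¹⁵, c¹⁶, c¹⁷, c¹⁸, c⁴d, c⁵d, c⁶d, c⁷d, c⁸d, c⁹d, c²d², c³d², c¹²d, c¹³d, c¹¹d, c¹⁰d, c¹⁴d, c¹⁵d, c¹⁶d, c¹⁷d, c¹⁸d, c⁴d², c⁵d², c⁶d², c⁷d², c⁸d², c⁹d², c¹²d², c¹³d², c¹¹d², c¹⁰d², c¹⁴d², c¹⁵d², c¹⁶d², c¹⁷d², c¹⁸d²}.
No further products give new elements, so |G| = 57.

Answer: 57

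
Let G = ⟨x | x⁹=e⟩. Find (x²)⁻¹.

The order of (x²) is 9 (smallest k with (x²)ᵏ = e), so (x²)⁻¹ = (x²)⁸ = x⁷.
Check: (x²) · (x⁷) → (x²) · x⁷ = e, giving e as required.

Answer: x⁷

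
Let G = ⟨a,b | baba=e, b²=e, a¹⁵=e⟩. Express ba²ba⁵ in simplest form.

Multiply left to right, reducing at each step:
  b · a² = a¹³b
  (a¹³b) · b = a¹³
  (a¹³) · a⁵ = a³

Answer: a³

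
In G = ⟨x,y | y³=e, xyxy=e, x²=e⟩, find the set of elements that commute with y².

⟨y²⟩ ⊆ C_G(y²) since powers of y² commute with y²; so |C_G(y²)| ≥ |⟨y²⟩| = 3.
By orbit–stabilizer, |C_G(y²)| = |G| / |conj. class of y²| = 6 / 2 = 3.
The 3 elements commuting with y² are {e, y, y²}.

Answer: {e, y, y²}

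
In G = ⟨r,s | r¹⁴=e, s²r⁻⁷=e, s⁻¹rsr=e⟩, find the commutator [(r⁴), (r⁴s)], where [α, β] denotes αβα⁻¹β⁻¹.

[(r⁴), (r⁴s)] = (r⁴)·(r⁴s)·(r⁴)⁻¹·(r⁴s)⁻¹.
  (r⁴) · (r⁴s) = rs⁻¹
  (rs⁻¹) · (r¹⁰) = r⁵s⁻¹
  (r⁵s⁻¹) · (r⁴s⁻¹) = r⁸

Answer: r⁸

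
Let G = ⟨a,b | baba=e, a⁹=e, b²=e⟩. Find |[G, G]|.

G' = [G, G] is generated by all commutators. The generator-pair commutators are: [a, b] = a².
The subgroup they normally generate is {e, a, a², a³, a⁴, a⁵, a⁶, a⁷, a⁸}, of order 9.
Check: |G/G'| = 18/9 = 2 is the order of the abelianisation.

Answer: 9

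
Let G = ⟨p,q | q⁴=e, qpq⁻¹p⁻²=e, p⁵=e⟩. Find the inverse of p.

The order of p is 5 (smallest k with pᵏ = e), so p⁻¹ = p⁴ = p⁴.
Check: p · (p⁴) → p · p⁴ = e, giving e as required.

Answer: p⁴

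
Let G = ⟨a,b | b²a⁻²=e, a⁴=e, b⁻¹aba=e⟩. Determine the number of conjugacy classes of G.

The conjugacy classes (representative and size) are:
  [e] (size 1), [a³] (size 2), [a²] (size 1), [b⁻¹] (size 2), [ab⁻¹] (size 2).
Class equation: 1 + 2 + 1 + 2 + 2 = 8 = |G|. So G has 5 conjugacy classes.

Answer: 5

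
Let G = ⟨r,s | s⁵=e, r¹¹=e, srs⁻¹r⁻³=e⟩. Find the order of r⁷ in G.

Compute successive powers until reaching e:
  (r⁷)¹ = r⁷, (r⁷)² = r³, (r⁷)³ = r¹⁰, (r⁷)⁴ = r⁶, (r⁷)⁵ = r², (r⁷)⁶ = r⁹, (r⁷)⁷ = r⁵, (r⁷)⁸ = r, (r⁷)⁹ = r⁸, (r⁷)¹⁰ = r⁴, (r⁷)¹¹ = e.
The smallest positive k with (r⁷)ᵏ = e is 11.

Answer: 11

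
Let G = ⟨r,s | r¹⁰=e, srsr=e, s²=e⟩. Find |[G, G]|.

G' = [G, G] is generated by all commutators. The generator-pair commutators are: [r, s] = r².
The subgroup they normally generate is {e, r², r⁴, r⁶, r⁸}, of order 5.
Check: |G/G'| = 20/5 = 4 is the order of the abelianisation.

Answer: 5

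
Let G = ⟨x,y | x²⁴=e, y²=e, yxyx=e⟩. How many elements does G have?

Enumerate words in the generators, reducing via the relations: the distinct elements are
  {e, x, y, xy, x², x³, x⁴, x⁵, x⁶, x⁷, x⁸, x⁹, x²y, x²², x²³, x²¹, x²⁰, x³y, x¹², x¹³, x¹¹, x¹⁰, x¹⁴, x¹⁵, x¹⁶, x¹⁷, x¹⁸, x¹⁹, x⁴y, x⁵y, x⁶y, x⁷y, x⁸y, x⁹y, x²²y, x²³y, x²¹y, x²⁰y, x¹²y, x¹³y, x¹¹y, x¹⁰y, x¹⁴y, x¹⁵y, x¹⁶y, x¹⁷y, x¹⁸y, x¹⁹y}.
No further products give new elements, so |G| = 48.

Answer: 48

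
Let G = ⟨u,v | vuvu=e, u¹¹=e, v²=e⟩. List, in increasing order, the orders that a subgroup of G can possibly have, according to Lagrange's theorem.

|G| = 22 = 2 · 11. By Lagrange's theorem the order of any subgroup divides 22; the divisors of 22 are 1, 2, 11, 22.

Answer: 1, 2, 11, 22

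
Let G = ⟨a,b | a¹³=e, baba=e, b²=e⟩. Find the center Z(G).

An element z ∈ Z(G) iff z commutes with every generator.
For example e is central: e·a = a = a·e; e·b = b = b·e.
Whereas a ∉ Z(G) since a·b = ab ≠ a¹²b = b·a.
Checking each of the 26 elements this way gives Z(G) = {e}, of order 1.

Answer: {e}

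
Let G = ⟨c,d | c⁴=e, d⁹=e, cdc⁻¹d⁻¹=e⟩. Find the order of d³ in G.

Compute successive powers until reaching e:
  (d³)¹ = d³, (d³)² = d⁶, (d³)³ = e.
The smallest positive k with (d³)ᵏ = e is 3.

Answer: 3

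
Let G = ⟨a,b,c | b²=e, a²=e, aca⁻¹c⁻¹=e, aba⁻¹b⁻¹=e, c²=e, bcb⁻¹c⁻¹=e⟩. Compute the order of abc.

Compute successive powers until reaching e:
  (abc)¹ = abc, (abc)² = e.
The smallest positive k with (abc)ᵏ = e is 2.

Answer: 2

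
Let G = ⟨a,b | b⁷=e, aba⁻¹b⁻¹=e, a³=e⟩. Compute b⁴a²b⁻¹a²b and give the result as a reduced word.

Multiply left to right, reducing at each step:
  (b⁴) · a² = a²b⁴
  (a²b⁴) · b⁻¹ = a²b³
  (a²b³) · a² = ab³
  (ab³) · b = ab⁴

Answer: ab⁴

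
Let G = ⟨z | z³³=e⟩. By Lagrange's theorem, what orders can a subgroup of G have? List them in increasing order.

|G| = 33 = 3 · 11. By Lagrange's theorem the order of any subgroup divides 33; the divisors of 33 are 1, 3, 11, 33.

Answer: 1, 3, 11, 33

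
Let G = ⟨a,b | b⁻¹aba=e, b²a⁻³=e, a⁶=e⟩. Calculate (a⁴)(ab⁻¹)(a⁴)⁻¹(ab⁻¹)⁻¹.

[(a⁴), (ab⁻¹)] = (a⁴)·(ab⁻¹)·(a⁴)⁻¹·(ab⁻¹)⁻¹.
  (a⁴) · (ab⁻¹) = a²b
  (a²b) · (a²) = b
  b · (ab) = a²

Answer: a²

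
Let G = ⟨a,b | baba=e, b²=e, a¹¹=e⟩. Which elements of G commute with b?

⟨b⟩ ⊆ C_G(b) since powers of b commute with b; so |C_G(b)| ≥ |⟨b⟩| = 2.
By orbit–stabilizer, |C_G(b)| = |G| / |conj. class of b| = 22 / 11 = 2.
The 2 elements commuting with b are {e, b}.

Answer: {e, b}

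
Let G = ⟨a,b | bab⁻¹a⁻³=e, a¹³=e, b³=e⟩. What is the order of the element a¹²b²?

Compute successive powers until reaching e:
  (a¹²b²)¹ = a¹²b², (a¹²b²)² = a³b, (a¹²b²)³ = e.
The smallest positive k with (a¹²b²)ᵏ = e is 3.

Answer: 3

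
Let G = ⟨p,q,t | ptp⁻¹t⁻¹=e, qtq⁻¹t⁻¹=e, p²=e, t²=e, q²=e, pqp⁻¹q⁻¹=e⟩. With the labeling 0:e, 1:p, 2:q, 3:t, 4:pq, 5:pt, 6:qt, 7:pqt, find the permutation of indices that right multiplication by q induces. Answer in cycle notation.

(0 2)(1 4)(3 6)(5 7)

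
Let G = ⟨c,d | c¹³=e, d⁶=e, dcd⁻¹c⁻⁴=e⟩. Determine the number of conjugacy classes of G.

The conjugacy classes (representative and size) are:
  [e] (size 1), [c⁴] (size 6), [c¹¹] (size 6), [c⁷d] (size 13), [c⁸d²] (size 13), [c¹²d³] (size 13), [c⁵d⁴] (size 13), [c¹¹d⁵] (size 13).
Class equation: 1 + 6 + 6 + 13 + 13 + 13 + 13 + 13 = 78 = |G|. So G has 8 conjugacy classes.

Answer: 8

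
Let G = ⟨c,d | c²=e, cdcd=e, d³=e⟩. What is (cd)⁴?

Compute successive powers of (cd), reducing at each step:
  (cd)²: (cd) · c = d²;   (d²) · d = e
  (cd)³: e · c = c;   c · d = cd
  (cd)⁴: (cd) · c = d²;   (d²) · d = e

Answer: e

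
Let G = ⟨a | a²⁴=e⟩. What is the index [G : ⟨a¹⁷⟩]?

First find ord(a¹⁷) by computing successive powers:
  (a¹⁷)¹ = a¹⁷, (a¹⁷)² = a¹⁰, (a¹⁷)³ = a³, (a¹⁷)⁴ = a²⁰, (a¹⁷)⁵ = a¹³, (a¹⁷)⁶ = a⁶, (a¹⁷)⁷ = a²³, (a¹⁷)⁸ = a¹⁶, (a¹⁷)⁹ = a⁹, (a¹⁷)¹⁰ = a², (a¹⁷)¹¹ = a¹⁹, (a¹⁷)¹² = a¹², (a¹⁷)¹³ = a⁵, (a¹⁷)¹⁴ = a²², (a¹⁷)¹⁵ = a¹⁵, (a¹⁷)¹⁶ = a⁸, (a¹⁷)¹⁷ = a, (a¹⁷)¹⁸ = a¹⁸, (a¹⁷)¹⁹ = a¹¹, (a¹⁷)²⁰ = a⁴, (a¹⁷)²¹ = a²¹, (a¹⁷)²² = a¹⁴, (a¹⁷)²³ = a⁷, (a¹⁷)²⁴ = e.
So |⟨a¹⁷⟩| = ord(a¹⁷) = 24. With |G| = 24, by Lagrange [G : ⟨a¹⁷⟩] = 24/24 = 1.

Answer: 1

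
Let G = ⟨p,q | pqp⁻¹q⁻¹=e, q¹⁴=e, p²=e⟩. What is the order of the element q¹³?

Compute successive powers until reaching e:
  (q¹³)¹ = q¹³, (q¹³)² = q¹², (q¹³)³ = q¹¹, (q¹³)⁴ = q¹⁰, (q¹³)⁵ = q⁹, (q¹³)⁶ = q⁸, (q¹³)⁷ = q⁷, (q¹³)⁸ = q⁶, (q¹³)⁹ = q⁵, (q¹³)¹⁰ = q⁴, (q¹³)¹¹ = q³, (q¹³)¹² = q², (q¹³)¹³ = q, (q¹³)¹⁴ = e.
The smallest positive k with (q¹³)ᵏ = e is 14.

Answer: 14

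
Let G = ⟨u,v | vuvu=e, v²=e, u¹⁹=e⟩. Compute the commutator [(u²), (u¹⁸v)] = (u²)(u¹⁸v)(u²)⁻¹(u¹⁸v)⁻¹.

[(u²), (u¹⁸v)] = (u²)·(u¹⁸v)·(u²)⁻¹·(u¹⁸v)⁻¹.
  (u²) · (u¹⁸v) = uv
  (uv) · (u¹⁷) = u³v
  (u³v) · (u¹⁸v) = u⁴

Answer: u⁴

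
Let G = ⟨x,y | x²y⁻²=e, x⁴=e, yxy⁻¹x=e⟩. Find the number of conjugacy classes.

The conjugacy classes (representative and size) are:
  [e] (size 1), [x³] (size 2), [x²] (size 1), [y⁻¹] (size 2), [xy] (size 2).
Class equation: 1 + 2 + 1 + 2 + 2 = 8 = |G|. So G has 5 conjugacy classes.

Answer: 5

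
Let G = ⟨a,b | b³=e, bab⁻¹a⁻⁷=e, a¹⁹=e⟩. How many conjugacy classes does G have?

The conjugacy classes (representative and size) are:
  [e] (size 1), [a¹¹] (size 3), [a¹⁴] (size 3), [a⁶] (size 3), [a¹⁷] (size 3), [a¹²] (size 3), [a¹⁰] (size 3), [a²b] (size 19), [a¹⁸b²] (size 19).
Class equation: 1 + 3 + 3 + 3 + 3 + 3 + 3 + 19 + 19 = 57 = |G|. So G has 9 conjugacy classes.

Answer: 9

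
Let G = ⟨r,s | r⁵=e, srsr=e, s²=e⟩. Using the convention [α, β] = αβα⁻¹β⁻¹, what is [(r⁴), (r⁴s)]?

[(r⁴), (r⁴s)] = (r⁴)·(r⁴s)·(r⁴)⁻¹·(r⁴s)⁻¹.
  (r⁴) · (r⁴s) = r³s
  (r³s) · r = r²s
  (r²s) · (r⁴s) = r³

Answer: r³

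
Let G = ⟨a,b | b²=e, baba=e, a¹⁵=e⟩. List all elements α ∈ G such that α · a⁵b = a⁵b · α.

⟨a⁵b⟩ ⊆ C_G(a⁵b) since powers of a⁵b commute with a⁵b; so |C_G(a⁵b)| ≥ |⟨a⁵b⟩| = 2.
By orbit–stabilizer, |C_G(a⁵b)| = |G| / |conj. class of a⁵b| = 30 / 15 = 2.
The 2 elements commuting with a⁵b are {e, a⁵b}.

Answer: {e, a⁵b}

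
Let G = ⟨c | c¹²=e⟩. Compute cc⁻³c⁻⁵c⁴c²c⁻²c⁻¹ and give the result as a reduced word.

Multiply left to right, reducing at each step:
  c · c⁻³ = c¹⁰
  (c¹⁰) · c⁻⁵ = c⁵
  (c⁵) · c⁴ = c⁹
  (c⁹) · c² = c¹¹
  (c¹¹) · c⁻² = c⁹
  (c⁹) · c⁻¹ = c⁸

Answer: c⁸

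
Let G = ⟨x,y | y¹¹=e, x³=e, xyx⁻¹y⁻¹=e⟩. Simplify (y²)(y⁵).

Compute (y²) · (y⁵) by multiplying left to right and reducing via the relations at each step:
  (y²) · y⁵ = y⁷

Answer: y⁷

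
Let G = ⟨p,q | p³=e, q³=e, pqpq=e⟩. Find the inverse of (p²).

The order of (p²) is 3 (smallest k with (p²)ᵏ = e), so (p²)⁻¹ = (p²)² = p.
Check: (p²) · p → (p²) · p = e, giving e as required.

Answer: p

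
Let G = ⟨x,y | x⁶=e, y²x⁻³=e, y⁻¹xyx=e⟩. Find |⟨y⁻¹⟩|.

|⟨y⁻¹⟩| equals the order of y⁻¹. Compute successive powers until reaching e:
  (y⁻¹)¹ = y⁻¹, (y⁻¹)² = x³, (y⁻¹)³ = y, (y⁻¹)⁴ = e.
The smallest positive k with (y⁻¹)ᵏ = e is 4, so |⟨y⁻¹⟩| = 4.

Answer: 4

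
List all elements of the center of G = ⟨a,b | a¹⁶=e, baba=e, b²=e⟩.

An element z ∈ Z(G) iff z commutes with every generator.
For example a⁸ is central: (a⁸)·a = a⁹ = a·(a⁸); (a⁸)·b = a⁸b = b·(a⁸).
Whereas a ∉ Z(G) since a·b = ab ≠ a¹⁵b = b·a.
Checking each of the 32 elements this way gives Z(G) = {e, a⁸}, of order 2.

Answer: {e, a⁸}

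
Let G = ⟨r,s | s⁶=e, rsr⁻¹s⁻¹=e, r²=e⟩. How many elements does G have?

Enumerate words in the generators, reducing via the relations: the distinct elements are
  {e, r, s, rs, s², s³, s⁴, s⁵, rs², rs³, rs⁴, rs⁵}.
No further products give new elements, so |G| = 12.

Answer: 12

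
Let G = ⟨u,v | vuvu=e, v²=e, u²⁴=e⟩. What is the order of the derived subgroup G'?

G' = [G, G] is generated by all commutators. The generator-pair commutators are: [u, v] = u².
The subgroup they normally generate is {e, u², u⁴, u⁶, u⁸, u¹⁰, u¹², u¹⁴, u¹⁶, u¹⁸, u²⁰, u²²}, of order 12.
Check: |G/G'| = 48/12 = 4 is the order of the abelianisation.

Answer: 12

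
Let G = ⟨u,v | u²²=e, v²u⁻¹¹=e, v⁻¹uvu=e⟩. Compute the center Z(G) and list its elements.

An element z ∈ Z(G) iff z commutes with every generator.
For example u¹¹ is central: (u¹¹)·u = u¹² = u·(u¹¹); (u¹¹)·v = v⁻¹ = v·(u¹¹).
Whereas u ∉ Z(G) since u·v = uv ≠ u¹⁰v⁻¹ = v·u.
Checking each of the 44 elements this way gives Z(G) = {e, u¹¹}, of order 2.

Answer: {e, u¹¹}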